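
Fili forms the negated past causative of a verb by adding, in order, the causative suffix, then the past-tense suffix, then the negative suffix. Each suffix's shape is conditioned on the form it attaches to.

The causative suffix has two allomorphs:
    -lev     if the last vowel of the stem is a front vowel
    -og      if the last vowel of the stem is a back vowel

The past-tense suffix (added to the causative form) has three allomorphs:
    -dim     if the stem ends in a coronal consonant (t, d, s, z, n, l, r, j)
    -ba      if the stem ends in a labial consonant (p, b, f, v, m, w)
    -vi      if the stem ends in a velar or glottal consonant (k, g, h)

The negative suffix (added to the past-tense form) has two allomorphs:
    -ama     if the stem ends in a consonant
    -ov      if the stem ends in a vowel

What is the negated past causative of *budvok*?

budvokogviov

The last vowel of *budvok* is /o/, which is a back vowel, so the causative suffix is -og, giving *budvokog*.
Since the final consonant of the causative form *budvokog* is /g/ (velar/glottal), it takes -vi, giving *budvokogvi*.
Since the final sound of the past-tense form *budvokogvi* is /i/ (a vowel), it takes -ov, giving *budvokogviov*.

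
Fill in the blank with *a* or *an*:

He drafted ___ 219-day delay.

The indefinite article is chosen by the initial *sound* of the following word, not its spelling.
The number *219* is spoken "two hundred …", beginning with /tuː/ — a consonant sound.
So the article is *a*: He drafted a 219-day delay.

a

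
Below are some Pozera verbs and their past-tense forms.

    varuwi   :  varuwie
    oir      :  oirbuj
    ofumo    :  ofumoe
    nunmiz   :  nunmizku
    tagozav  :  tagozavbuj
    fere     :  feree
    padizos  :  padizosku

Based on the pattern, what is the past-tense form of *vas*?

vasku

The suffix is conditioned by the final sound: -ku when the stem ends in a sibilant (*nunmiz*, *padizos*); -buj when the stem ends in a non-sibilant consonant (*oir*, *tagozav*); -e when the stem ends in a vowel (*varuwi*, *ofumo*, *fere*).
The final sound of *vas* is /s/, which is a sibilant, so the suffix is -ku, giving *vasku*.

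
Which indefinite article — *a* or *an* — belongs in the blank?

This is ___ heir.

an

The indefinite article is chosen by the initial *sound* of the following word, not its spelling.
*heir* begins with the sound /ɛ/ (silent h) — a vowel sound.
So the article is *an*: This is an heir.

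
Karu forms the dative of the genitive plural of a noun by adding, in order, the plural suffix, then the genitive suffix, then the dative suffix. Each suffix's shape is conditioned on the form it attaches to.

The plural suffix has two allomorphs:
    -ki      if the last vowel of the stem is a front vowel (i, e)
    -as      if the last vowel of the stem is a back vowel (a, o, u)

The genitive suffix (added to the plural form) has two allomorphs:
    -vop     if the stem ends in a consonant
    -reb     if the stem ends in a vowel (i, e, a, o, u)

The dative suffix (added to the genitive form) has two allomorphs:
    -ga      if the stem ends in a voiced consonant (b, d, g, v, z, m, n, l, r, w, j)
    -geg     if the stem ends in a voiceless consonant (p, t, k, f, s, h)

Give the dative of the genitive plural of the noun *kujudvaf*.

*kujudvaf*: last vowel = /a/, a back vowel → -as → *kujudvafas*.
The final sound of the plural form *kujudvafas* is /s/, which is a consonant, so the genitive suffix is -vop, giving *kujudvafasvop*.
The genitive form *kujudvafasvop*: final consonant = /p/, voiceless → -geg → *kujudvafasvopgeg*.

kujudvafasvopgeg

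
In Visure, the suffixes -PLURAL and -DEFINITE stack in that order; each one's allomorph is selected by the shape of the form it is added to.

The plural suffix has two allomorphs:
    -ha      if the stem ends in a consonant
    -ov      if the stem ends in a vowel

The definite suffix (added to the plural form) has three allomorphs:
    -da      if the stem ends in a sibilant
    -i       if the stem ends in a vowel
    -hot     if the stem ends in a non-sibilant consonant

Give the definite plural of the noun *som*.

*som*: final sound = /m/, a consonant → -ha → *somha*.
The final sound of the plural form *somha* is /a/, which is a vowel, so the definite suffix is -i, giving *somhai*.

somhai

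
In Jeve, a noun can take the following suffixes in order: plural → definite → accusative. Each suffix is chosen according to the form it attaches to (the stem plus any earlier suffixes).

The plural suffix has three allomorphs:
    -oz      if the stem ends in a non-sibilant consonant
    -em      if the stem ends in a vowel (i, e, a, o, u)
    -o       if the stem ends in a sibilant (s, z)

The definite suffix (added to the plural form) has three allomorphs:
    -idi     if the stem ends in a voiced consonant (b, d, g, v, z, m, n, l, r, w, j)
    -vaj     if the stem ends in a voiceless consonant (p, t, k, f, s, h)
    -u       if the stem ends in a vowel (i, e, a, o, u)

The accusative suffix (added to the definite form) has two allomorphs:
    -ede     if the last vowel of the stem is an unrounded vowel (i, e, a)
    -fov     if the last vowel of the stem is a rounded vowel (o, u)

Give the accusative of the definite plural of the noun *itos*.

itosoufov

The final sound of *itos* is /s/, which is a sibilant, so the plural suffix is -o, giving *itoso*.
Since the final sound of the plural form *itoso* is /o/ (a vowel), it takes -u, giving *itosou*.
The last vowel of the definite form *itosou* is /u/, which is a rounded vowel, so the accusative suffix is -fov, giving *itosoufov*.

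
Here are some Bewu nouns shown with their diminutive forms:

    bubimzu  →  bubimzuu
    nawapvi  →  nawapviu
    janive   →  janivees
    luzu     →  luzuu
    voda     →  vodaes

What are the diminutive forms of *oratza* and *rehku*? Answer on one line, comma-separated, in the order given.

oratzaes, rehkuu

The suffix is conditioned by the last vowel: -u when the last vowel of the stem is a high vowel (*bubimzu*, *nawapvi*, *luzu*); -es when the last vowel of the stem is a non-high vowel (*janive*, *voda*).
The last vowel of *oratza* is /a/, which is a non-high vowel, so the suffix is -es, giving *oratzaes*.
*rehku* — last vowel /u/ (a high vowel) → -u → *rehkuu*.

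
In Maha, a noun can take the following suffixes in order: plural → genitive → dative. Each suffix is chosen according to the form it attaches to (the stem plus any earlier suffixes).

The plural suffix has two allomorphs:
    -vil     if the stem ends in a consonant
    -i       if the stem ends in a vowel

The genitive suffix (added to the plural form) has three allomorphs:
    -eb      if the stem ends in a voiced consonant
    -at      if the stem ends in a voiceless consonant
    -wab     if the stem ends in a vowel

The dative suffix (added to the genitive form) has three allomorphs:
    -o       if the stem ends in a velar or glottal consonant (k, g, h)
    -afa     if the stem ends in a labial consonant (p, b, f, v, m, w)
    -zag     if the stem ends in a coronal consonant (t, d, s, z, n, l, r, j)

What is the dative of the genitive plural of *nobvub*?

*nobvub* — final sound /b/ (a consonant) → -vil → *nobvubvil*.
The plural form *nobvubvil*: final sound = /l/, a voiced consonant → -eb → *nobvubvileb*.
Since the final consonant of the genitive form *nobvubvileb* is /b/ (labial), it takes -afa, giving *nobvubvilebafa*.

nobvubvilebafa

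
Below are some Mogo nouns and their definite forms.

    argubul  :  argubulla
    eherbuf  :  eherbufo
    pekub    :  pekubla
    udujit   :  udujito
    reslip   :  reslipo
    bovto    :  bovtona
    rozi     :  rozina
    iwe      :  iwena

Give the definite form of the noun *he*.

hena

The pattern is voicing of the final sound: -o when the stem ends in a voiceless consonant (*eherbuf*, *udujit*, *reslip*); -la when the stem ends in a voiced consonant (*argubul*, *pekub*); -na when the stem ends in a vowel (*bovto*, *rozi*, *iwe*).
*he*: final sound = /e/, a vowel → -na → *hena*.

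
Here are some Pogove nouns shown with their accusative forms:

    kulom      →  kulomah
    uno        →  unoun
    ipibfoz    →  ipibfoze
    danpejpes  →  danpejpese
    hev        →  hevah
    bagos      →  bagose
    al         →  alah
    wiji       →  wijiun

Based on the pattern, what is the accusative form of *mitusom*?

Looking at the final sound of each stem: -e when the stem ends in a sibilant (*ipibfoz*, *danpejpes*, *bagos*); -ah when the stem ends in a non-sibilant consonant (*kulom*, *hev*, *al*); -un when the stem ends in a vowel (*uno*, *wiji*).
*mitusom*: final sound = /m/, a non-sibilant consonant → -ah → *mitusomah*.

mitusomah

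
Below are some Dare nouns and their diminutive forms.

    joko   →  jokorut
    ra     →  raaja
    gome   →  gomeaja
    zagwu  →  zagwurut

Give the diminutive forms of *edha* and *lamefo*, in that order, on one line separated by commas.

edhaaja, lameforut

The alternation tracks the last vowel of the stem — -rut when the last vowel of the stem is a rounded vowel (*joko*, *zagwu*); -aja when the last vowel of the stem is an unrounded vowel (*ra*, *gome*).
Since the last vowel of *edha* is /a/ (an unrounded vowel), it takes -aja, giving *edhaaja*.
*lamefo*: last vowel = /o/, a rounded vowel → -rut → *lameforut*.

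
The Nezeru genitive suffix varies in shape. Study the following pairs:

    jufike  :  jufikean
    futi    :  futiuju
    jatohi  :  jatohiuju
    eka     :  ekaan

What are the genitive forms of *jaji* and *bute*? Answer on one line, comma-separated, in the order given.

The suffix is conditioned by the last vowel: -uju when the last vowel of the stem is a high vowel (*futi*, *jatohi*); -an when the last vowel of the stem is a non-high vowel (*jufike*, *eka*).
*jaji* — last vowel /i/ (a high vowel) → -uju → *jajiuju*.
Since the last vowel of *bute* is /e/ (a non-high vowel), it takes -an, giving *butean*.

jajiuju, butean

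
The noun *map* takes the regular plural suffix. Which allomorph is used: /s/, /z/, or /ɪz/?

/s/

The stem *map* ends in a voiceless non-sibilant consonant.
The plural suffix surfaces as /ɪz/ after sibilants, /s/ after other voiceless consonants, and /z/ after other voiced sounds.
So the plural -s on *map* is pronounced /s/.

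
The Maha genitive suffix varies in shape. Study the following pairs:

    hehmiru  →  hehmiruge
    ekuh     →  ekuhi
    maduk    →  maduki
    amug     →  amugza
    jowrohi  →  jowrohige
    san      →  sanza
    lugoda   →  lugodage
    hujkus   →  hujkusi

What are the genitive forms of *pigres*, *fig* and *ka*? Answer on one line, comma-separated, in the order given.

The suffix is conditioned by the final sound: -i when the stem ends in a voiceless consonant (*ekuh*, *maduk*, *hujkus*); -za when the stem ends in a voiced consonant (*amug*, *san*); -ge when the stem ends in a vowel (*hehmiru*, *jowrohi*, *lugoda*).
*pigres* — final sound /s/ (a voiceless consonant) → -i → *pigresi*.
*fig* — final sound /g/ (a voiced consonant) → -za → *figza*.
The final sound of *ka* is /a/, which is a vowel, so the suffix is -ge, giving *kage*.

pigresi, figza, kage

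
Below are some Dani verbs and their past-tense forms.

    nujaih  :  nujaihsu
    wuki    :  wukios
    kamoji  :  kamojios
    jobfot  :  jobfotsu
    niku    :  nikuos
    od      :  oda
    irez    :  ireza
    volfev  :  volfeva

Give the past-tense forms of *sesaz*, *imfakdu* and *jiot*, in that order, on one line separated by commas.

sesaza, imfakduos, jiotsu

The suffix is conditioned by the final sound: -su when the stem ends in a voiceless consonant (*nujaih*, *jobfot*); -a when the stem ends in a voiced consonant (*od*, *irez*, *volfev*); -os when the stem ends in a vowel (*wuki*, *kamoji*, *niku*).
*sesaz* — final sound /z/ (a voiced consonant) → -a → *sesaza*.
*imfakdu*: final sound = /u/, a vowel → -os → *imfakduos*.
*jiot* — final sound /t/ (a voiceless consonant) → -su → *jiotsu*.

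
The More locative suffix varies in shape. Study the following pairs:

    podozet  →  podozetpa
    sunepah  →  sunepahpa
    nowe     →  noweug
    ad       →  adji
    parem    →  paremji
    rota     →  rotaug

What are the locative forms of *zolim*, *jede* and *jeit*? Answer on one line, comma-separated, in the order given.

Looking at the final sound of each stem: -pa when the stem ends in a voiceless consonant (*podozet*, *sunepah*); -ji when the stem ends in a voiced consonant (*ad*, *parem*); -ug when the stem ends in a vowel (*nowe*, *rota*).
*zolim* — final sound /m/ (a voiced consonant) → -ji → *zolimji*.
Since the final sound of *jede* is /e/ (a vowel), it takes -ug, giving *jedeug*.
*jeit*: final sound = /t/, a voiceless consonant → -pa → *jeitpa*.

zolimji, jedeug, jeitpa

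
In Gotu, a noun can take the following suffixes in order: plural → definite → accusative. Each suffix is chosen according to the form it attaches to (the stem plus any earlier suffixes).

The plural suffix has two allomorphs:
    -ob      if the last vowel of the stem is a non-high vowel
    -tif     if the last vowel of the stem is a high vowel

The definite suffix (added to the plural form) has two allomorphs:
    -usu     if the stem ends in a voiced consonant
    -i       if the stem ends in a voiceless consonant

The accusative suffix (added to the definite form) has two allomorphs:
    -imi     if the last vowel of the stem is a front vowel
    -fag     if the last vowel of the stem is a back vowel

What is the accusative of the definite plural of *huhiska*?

*huhiska*: last vowel = /a/, a non-high vowel → -ob → *huhiskaob*.
The plural form *huhiskaob* — final consonant /b/ (voiced) → -usu → *huhiskaobusu*.
Since the last vowel of the definite form *huhiskaobusu* is /u/ (a back vowel), it takes -fag, giving *huhiskaobusufag*.

huhiskaobusufag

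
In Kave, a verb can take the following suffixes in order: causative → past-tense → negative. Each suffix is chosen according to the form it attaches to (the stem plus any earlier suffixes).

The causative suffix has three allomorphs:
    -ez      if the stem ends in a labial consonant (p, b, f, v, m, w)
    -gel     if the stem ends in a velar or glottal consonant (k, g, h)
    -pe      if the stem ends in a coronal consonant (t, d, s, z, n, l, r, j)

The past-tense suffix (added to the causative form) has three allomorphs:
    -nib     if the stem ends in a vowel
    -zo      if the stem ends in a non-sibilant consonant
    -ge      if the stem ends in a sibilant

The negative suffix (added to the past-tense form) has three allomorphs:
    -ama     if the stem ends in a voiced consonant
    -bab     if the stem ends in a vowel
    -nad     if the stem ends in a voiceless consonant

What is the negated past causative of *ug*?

uggelzobab

*ug* — final consonant /g/ (velar/glottal) → -gel → *uggel*.
The causative form *uggel* — final sound /l/ (a non-sibilant consonant) → -zo → *uggelzo*.
The final sound of the past-tense form *uggelzo* is /o/, which is a vowel, so the negative suffix is -bab, giving *uggelzobab*.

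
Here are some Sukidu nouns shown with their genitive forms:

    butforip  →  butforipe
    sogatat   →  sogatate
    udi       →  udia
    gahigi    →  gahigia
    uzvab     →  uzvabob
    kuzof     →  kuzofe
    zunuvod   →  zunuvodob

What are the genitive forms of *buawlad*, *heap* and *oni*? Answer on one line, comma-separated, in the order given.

buawladob, heape, onia

The suffix is conditioned by the final sound: -e when the stem ends in a voiceless consonant (*butforip*, *sogatat*, *kuzof*); -ob when the stem ends in a voiced consonant (*uzvab*, *zunuvod*); -a when the stem ends in a vowel (*udi*, *gahigi*).
Since the final sound of *buawlad* is /d/ (a voiced consonant), it takes -ob, giving *buawladob*.
*heap* — final sound /p/ (a voiceless consonant) → -e → *heape*.
*oni* — final sound /i/ (a vowel) → -a → *onia*.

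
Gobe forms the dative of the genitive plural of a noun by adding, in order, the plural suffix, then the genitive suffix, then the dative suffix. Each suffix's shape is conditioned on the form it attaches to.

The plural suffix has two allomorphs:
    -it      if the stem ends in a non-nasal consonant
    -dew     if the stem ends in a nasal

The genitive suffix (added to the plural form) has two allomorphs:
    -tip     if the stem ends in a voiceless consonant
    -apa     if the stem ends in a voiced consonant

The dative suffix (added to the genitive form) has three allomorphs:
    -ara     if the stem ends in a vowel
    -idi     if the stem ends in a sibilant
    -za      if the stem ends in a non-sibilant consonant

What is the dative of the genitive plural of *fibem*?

fibemdewapaara

The final consonant of *fibem* is /m/, which is a nasal, so the plural suffix is -dew, giving *fibemdew*.
The plural form *fibemdew* — final consonant /w/ (voiced) → -apa → *fibemdewapa*.
The genitive form *fibemdewapa*: final sound = /a/, a vowel → -ara → *fibemdewapaara*.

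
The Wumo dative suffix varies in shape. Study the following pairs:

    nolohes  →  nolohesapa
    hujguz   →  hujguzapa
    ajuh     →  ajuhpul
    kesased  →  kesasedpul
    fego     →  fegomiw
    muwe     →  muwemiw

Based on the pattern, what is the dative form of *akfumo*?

akfumomiw

The suffix is conditioned by the final sound: -apa when the stem ends in a sibilant (*nolohes*, *hujguz*); -pul when the stem ends in a non-sibilant consonant (*ajuh*, *kesased*); -miw when the stem ends in a vowel (*fego*, *muwe*).
*akfumo*: final sound = /o/, a vowel → -miw → *akfumomiw*.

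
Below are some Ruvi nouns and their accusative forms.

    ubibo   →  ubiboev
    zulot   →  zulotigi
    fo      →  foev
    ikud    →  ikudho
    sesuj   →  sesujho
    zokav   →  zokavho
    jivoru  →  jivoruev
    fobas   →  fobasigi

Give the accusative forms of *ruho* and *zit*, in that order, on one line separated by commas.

The alternation tracks the final sound of the stem — -igi when the stem ends in a voiceless consonant (*zulot*, *fobas*); -ho when the stem ends in a voiced consonant (*ikud*, *sesuj*, *zokav*); -ev when the stem ends in a vowel (*ubibo*, *fo*, *jivoru*).
*ruho*: final sound = /o/, a vowel → -ev → *ruhoev*.
The final sound of *zit* is /t/, which is a voiceless consonant, so the suffix is -igi, giving *zitigi*.

ruhoev, zitigi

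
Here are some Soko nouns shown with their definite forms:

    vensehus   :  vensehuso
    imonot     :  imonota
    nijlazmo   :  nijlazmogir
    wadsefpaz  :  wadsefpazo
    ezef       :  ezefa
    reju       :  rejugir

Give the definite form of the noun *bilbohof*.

bilbohofa

The alternation tracks the final sound of the stem — -o when the stem ends in a sibilant (*vensehus*, *wadsefpaz*); -a when the stem ends in a non-sibilant consonant (*imonot*, *ezef*); -gir when the stem ends in a vowel (*nijlazmo*, *reju*).
Since the final sound of *bilbohof* is /f/ (a non-sibilant consonant), it takes -a, giving *bilbohofa*.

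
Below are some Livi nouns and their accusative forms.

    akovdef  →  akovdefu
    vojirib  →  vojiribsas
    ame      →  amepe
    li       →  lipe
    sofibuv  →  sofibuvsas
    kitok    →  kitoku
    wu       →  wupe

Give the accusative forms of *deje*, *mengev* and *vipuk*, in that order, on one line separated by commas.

dejepe, mengevsas, vipuku

Looking at the final sound of each stem: -u when the stem ends in a voiceless consonant (*akovdef*, *kitok*); -sas when the stem ends in a voiced consonant (*vojirib*, *sofibuv*); -pe when the stem ends in a vowel (*ame*, *li*, *wu*).
*deje* — final sound /e/ (a vowel) → -pe → *dejepe*.
Since the final sound of *mengev* is /v/ (a voiced consonant), it takes -sas, giving *mengevsas*.
Since the final sound of *vipuk* is /k/ (a voiceless consonant), it takes -u, giving *vipuku*.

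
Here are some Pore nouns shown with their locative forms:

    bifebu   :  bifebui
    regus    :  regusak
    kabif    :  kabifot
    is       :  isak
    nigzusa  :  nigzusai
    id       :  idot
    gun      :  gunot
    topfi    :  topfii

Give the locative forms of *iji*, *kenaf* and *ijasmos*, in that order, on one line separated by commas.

ijii, kenafot, ijasmosak

The alternation tracks the final sound of the stem — -ak when the stem ends in a sibilant (*regus*, *is*); -ot when the stem ends in a non-sibilant consonant (*kabif*, *id*, *gun*); -i when the stem ends in a vowel (*bifebu*, *nigzusa*, *topfi*).
The final sound of *iji* is /i/, which is a vowel, so the suffix is -i, giving *ijii*.
Since the final sound of *kenaf* is /f/ (a non-sibilant consonant), it takes -ot, giving *kenafot*.
*ijasmos* — final sound /s/ (a sibilant) → -ak → *ijasmosak*.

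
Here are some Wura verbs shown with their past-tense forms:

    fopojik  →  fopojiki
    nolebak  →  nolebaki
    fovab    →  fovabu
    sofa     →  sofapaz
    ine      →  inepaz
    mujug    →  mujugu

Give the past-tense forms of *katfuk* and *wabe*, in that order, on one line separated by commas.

katfuki, wabepaz

Looking at the final sound of each stem: -i when the stem ends in a voiceless consonant (*fopojik*, *nolebak*); -u when the stem ends in a voiced consonant (*fovab*, *mujug*); -paz when the stem ends in a vowel (*sofa*, *ine*).
*katfuk* — final sound /k/ (a voiceless consonant) → -i → *katfuki*.
The final sound of *wabe* is /e/, which is a vowel, so the suffix is -paz, giving *wabepaz*.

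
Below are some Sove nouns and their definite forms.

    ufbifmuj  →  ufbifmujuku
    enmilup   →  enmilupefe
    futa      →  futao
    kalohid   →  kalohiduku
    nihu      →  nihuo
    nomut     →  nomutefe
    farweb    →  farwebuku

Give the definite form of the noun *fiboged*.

The pattern is voicing of the final sound: -efe when the stem ends in a voiceless consonant (*enmilup*, *nomut*); -uku when the stem ends in a voiced consonant (*ufbifmuj*, *kalohid*, *farweb*); -o when the stem ends in a vowel (*futa*, *nihu*).
*fiboged* — final sound /d/ (a voiced consonant) → -uku → *fibogeduku*.

fibogeduku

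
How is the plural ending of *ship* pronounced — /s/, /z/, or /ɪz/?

/s/

The stem *ship* ends in a voiceless non-sibilant consonant.
The plural suffix surfaces as /ɪz/ after sibilants, /s/ after other voiceless consonants, and /z/ after other voiced sounds.
So the plural -s on *ship* is pronounced /s/.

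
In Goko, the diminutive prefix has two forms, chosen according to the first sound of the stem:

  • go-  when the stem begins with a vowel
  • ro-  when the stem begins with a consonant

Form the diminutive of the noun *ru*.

roru

*ru*: first sound = /r/, a consonant → ro- → *roru*.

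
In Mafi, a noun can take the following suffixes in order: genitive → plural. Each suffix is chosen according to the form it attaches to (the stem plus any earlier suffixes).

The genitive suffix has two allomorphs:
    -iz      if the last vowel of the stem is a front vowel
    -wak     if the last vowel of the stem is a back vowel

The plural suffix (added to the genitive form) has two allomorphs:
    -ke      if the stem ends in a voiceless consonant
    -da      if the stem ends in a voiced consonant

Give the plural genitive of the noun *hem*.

*hem*: last vowel = /e/, a front vowel → -iz → *hemiz*.
The final consonant of the genitive form *hemiz* is /z/, which is voiced, so the plural suffix is -da, giving *hemizda*.

hemizda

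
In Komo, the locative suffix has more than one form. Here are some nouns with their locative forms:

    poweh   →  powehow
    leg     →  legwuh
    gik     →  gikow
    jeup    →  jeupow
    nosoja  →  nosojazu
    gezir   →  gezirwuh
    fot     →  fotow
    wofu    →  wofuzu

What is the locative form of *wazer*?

The alternation tracks the final sound of the stem — -ow when the stem ends in a voiceless consonant (*poweh*, *gik*, *jeup*, *fot*); -wuh when the stem ends in a voiced consonant (*leg*, *gezir*); -zu when the stem ends in a vowel (*nosoja*, *wofu*).
*wazer*: final sound = /r/, a voiced consonant → -wuh → *wazerwuh*.

wazerwuh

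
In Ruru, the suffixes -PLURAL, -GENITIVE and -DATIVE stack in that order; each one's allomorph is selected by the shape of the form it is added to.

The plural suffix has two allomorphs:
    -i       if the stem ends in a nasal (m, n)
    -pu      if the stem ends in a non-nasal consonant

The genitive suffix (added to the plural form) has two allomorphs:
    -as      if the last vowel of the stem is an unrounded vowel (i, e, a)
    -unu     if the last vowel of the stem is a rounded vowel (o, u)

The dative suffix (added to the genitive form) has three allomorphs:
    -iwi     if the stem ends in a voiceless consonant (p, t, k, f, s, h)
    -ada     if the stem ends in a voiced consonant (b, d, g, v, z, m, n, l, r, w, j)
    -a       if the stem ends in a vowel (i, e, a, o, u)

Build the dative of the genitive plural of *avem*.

avemiasiwi

*avem*: final consonant = /m/, a nasal → -i → *avemi*.
The last vowel of the plural form *avemi* is /i/, which is an unrounded vowel, so the genitive suffix is -as, giving *avemias*.
The genitive form *avemias*: final sound = /s/, a voiceless consonant → -iwi → *avemiasiwi*.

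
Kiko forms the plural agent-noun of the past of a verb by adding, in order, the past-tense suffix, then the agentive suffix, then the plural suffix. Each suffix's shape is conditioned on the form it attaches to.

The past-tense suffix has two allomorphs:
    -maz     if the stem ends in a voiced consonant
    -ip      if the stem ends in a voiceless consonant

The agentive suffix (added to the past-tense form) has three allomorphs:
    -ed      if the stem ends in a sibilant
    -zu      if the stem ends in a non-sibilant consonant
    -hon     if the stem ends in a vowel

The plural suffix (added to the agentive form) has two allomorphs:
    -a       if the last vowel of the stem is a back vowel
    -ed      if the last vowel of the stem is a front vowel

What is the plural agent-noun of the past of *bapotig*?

The final consonant of *bapotig* is /g/, which is voiced, so the past-tense suffix is -maz, giving *bapotigmaz*.
The past-tense form *bapotigmaz*: final sound = /z/, a sibilant → -ed → *bapotigmazed*.
The agentive form *bapotigmazed*: last vowel = /e/, a front vowel → -ed → *bapotigmazeded*.

bapotigmazeded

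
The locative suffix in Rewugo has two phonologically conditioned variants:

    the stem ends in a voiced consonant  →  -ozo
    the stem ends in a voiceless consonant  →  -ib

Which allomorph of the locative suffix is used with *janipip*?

-ib

Since the final consonant of *janipip* is /p/ (voiceless), it takes -ib.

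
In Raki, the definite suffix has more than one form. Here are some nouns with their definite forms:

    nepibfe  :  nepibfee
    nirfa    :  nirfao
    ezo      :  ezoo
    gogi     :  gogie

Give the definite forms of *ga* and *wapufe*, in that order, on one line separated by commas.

gao, wapufee

The alternation tracks the last vowel of the stem — -e when the last vowel of the stem is a front vowel (*nepibfe*, *gogi*); -o when the last vowel of the stem is a back vowel (*nirfa*, *ezo*).
*ga*: last vowel = /a/, a back vowel → -o → *gao*.
Since the last vowel of *wapufe* is /e/ (a front vowel), it takes -e, giving *wapufee*.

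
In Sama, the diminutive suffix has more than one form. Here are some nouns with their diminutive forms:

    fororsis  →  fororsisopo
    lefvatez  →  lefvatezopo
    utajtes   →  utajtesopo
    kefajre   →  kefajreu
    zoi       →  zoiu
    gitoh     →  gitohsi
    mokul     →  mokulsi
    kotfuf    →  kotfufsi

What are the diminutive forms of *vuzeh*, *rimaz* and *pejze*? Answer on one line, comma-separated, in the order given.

The suffix is conditioned by the final sound: -opo when the stem ends in a sibilant (*fororsis*, *lefvatez*, *utajtes*); -si when the stem ends in a non-sibilant consonant (*gitoh*, *mokul*, *kotfuf*); -u when the stem ends in a vowel (*kefajre*, *zoi*).
The final sound of *vuzeh* is /h/, which is a non-sibilant consonant, so the suffix is -si, giving *vuzehsi*.
*rimaz*: final sound = /z/, a sibilant → -opo → *rimazopo*.
*pejze* — final sound /e/ (a vowel) → -u → *pejzeu*.

vuzehsi, rimazopo, pejzeu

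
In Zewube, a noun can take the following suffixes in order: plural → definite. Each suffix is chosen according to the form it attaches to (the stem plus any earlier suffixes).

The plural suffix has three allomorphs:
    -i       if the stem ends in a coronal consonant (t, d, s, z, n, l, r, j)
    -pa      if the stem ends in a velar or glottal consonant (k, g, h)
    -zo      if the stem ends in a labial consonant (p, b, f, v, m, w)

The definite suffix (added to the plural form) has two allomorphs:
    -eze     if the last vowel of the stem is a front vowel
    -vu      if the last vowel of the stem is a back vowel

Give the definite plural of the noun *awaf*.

awafzovu

*awaf*: final consonant = /f/, labial → -zo → *awafzo*.
The plural form *awafzo*: last vowel = /o/, a back vowel → -vu → *awafzovu*.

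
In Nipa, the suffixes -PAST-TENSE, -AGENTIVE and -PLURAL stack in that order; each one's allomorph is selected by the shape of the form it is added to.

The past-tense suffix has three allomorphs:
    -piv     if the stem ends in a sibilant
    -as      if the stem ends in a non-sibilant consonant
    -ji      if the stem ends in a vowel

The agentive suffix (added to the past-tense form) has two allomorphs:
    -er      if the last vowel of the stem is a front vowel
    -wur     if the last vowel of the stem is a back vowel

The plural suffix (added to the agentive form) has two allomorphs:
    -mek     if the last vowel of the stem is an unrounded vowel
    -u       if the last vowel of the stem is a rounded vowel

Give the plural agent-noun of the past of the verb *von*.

vonaswuru

*von*: final sound = /n/, a non-sibilant consonant → -as → *vonas*.
The past-tense form *vonas* — last vowel /a/ (a back vowel) → -wur → *vonaswur*.
Since the last vowel of the agentive form *vonaswur* is /u/ (a rounded vowel), it takes -u, giving *vonaswuru*.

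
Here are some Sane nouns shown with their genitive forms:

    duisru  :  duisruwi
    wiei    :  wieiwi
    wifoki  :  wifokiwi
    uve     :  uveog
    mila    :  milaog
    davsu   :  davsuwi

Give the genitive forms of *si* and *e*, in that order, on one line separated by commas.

The pattern is height harmony: -wi when the last vowel of the stem is a high vowel (*duisru*, *wiei*, *wifoki*, *davsu*); -og when the last vowel of the stem is a non-high vowel (*uve*, *mila*).
*si* — last vowel /i/ (a high vowel) → -wi → *siwi*.
The last vowel of *e* is /e/, which is a non-high vowel, so the suffix is -og, giving *eog*.

siwi, eog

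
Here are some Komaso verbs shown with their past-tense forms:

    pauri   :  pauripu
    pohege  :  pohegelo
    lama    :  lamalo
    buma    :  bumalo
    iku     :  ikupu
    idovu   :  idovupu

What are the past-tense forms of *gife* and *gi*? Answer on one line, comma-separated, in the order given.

The suffix is conditioned by the last vowel: -pu when the last vowel of the stem is a high vowel (*pauri*, *iku*, *idovu*); -lo when the last vowel of the stem is a non-high vowel (*pohege*, *lama*, *buma*).
*gife*: last vowel = /e/, a non-high vowel → -lo → *gifelo*.
*gi* — last vowel /i/ (a high vowel) → -pu → *gipu*.

gifelo, gipu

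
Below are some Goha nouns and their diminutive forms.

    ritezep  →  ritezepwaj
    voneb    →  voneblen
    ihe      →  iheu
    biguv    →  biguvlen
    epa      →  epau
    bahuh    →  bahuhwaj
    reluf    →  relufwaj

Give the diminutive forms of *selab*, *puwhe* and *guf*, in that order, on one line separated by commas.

selablen, puwheu, gufwaj

The pattern is voicing of the final sound: -waj when the stem ends in a voiceless consonant (*ritezep*, *bahuh*, *reluf*); -len when the stem ends in a voiced consonant (*voneb*, *biguv*); -u when the stem ends in a vowel (*ihe*, *epa*).
Since the final sound of *selab* is /b/ (a voiced consonant), it takes -len, giving *selablen*.
*puwhe* — final sound /e/ (a vowel) → -u → *puwheu*.
Since the final sound of *guf* is /f/ (a voiceless consonant), it takes -waj, giving *gufwaj*.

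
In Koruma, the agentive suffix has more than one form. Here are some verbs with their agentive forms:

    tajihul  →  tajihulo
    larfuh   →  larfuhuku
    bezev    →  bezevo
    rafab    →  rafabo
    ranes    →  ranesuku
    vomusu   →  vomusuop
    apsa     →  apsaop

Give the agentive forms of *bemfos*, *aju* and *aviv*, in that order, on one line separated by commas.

bemfosuku, ajuop, avivo

Looking at the final sound of each stem: -uku when the stem ends in a voiceless consonant (*larfuh*, *ranes*); -o when the stem ends in a voiced consonant (*tajihul*, *bezev*, *rafab*); -op when the stem ends in a vowel (*vomusu*, *apsa*).
The final sound of *bemfos* is /s/, which is a voiceless consonant, so the suffix is -uku, giving *bemfosuku*.
*aju*: final sound = /u/, a vowel → -op → *ajuop*.
*aviv* — final sound /v/ (a voiced consonant) → -o → *avivo*.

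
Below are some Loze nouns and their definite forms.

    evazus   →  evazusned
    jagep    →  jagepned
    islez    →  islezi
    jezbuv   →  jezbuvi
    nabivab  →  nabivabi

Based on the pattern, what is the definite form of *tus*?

The pattern is voicing of the final consonant: -ned when the stem ends in a voiceless consonant (*evazus*, *jagep*); -i when the stem ends in a voiced consonant (*islez*, *jezbuv*, *nabivab*).
*tus*: final consonant = /s/, voiceless → -ned → *tusned*.

tusned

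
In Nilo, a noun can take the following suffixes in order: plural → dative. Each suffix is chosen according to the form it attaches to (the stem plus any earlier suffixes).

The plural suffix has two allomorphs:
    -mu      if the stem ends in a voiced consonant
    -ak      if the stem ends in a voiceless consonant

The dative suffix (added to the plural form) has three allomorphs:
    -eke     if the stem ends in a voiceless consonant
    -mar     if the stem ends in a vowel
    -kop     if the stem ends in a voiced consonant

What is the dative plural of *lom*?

lommumar

*lom* — final consonant /m/ (voiced) → -mu → *lommu*.
The plural form *lommu* — final sound /u/ (a vowel) → -mar → *lommumar*.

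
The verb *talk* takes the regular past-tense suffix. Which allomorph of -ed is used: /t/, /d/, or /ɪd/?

The stem *talk* ends in a voiceless consonant other than /t/.
The -ed suffix is realized as /ɪd/ after /t, d/; as /t/ after other voiceless consonants; and as /d/ after other voiced sounds.
So -ed on *talk* is pronounced /t/.

/t/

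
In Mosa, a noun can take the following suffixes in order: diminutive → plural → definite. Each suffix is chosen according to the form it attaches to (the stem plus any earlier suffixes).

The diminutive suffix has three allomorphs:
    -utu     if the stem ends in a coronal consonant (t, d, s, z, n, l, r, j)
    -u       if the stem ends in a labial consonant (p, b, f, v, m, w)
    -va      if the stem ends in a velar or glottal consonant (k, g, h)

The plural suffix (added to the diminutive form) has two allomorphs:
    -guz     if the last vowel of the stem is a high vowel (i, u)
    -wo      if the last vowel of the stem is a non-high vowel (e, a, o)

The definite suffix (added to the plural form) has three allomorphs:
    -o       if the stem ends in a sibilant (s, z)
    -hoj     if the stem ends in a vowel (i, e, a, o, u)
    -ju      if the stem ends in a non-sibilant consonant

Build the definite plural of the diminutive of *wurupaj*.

*wurupaj*: final consonant = /j/, coronal → -utu → *wurupajutu*.
Since the last vowel of the diminutive form *wurupajutu* is /u/ (a high vowel), it takes -guz, giving *wurupajutuguz*.
The plural form *wurupajutuguz*: final sound = /z/, a sibilant → -o → *wurupajutuguzo*.

wurupajutuguzo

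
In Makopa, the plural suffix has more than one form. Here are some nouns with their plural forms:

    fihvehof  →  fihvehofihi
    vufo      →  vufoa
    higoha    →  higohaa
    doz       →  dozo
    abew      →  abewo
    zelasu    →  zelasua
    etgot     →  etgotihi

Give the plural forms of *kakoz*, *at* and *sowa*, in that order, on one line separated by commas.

The suffix is conditioned by the final sound: -ihi when the stem ends in a voiceless consonant (*fihvehof*, *etgot*); -o when the stem ends in a voiced consonant (*doz*, *abew*); -a when the stem ends in a vowel (*vufo*, *higoha*, *zelasu*).
*kakoz* — final sound /z/ (a voiced consonant) → -o → *kakozo*.
The final sound of *at* is /t/, which is a voiceless consonant, so the suffix is -ihi, giving *atihi*.
*sowa* — final sound /a/ (a vowel) → -a → *sowaa*.

kakozo, atihi, sowaa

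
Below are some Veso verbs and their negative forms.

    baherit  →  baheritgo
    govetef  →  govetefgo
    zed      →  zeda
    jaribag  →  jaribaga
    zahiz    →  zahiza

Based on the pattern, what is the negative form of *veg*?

The suffix is conditioned by the final consonant: -go when the stem ends in a voiceless consonant (*baherit*, *govetef*); -a when the stem ends in a voiced consonant (*zed*, *jaribag*, *zahiz*).
*veg* — final consonant /g/ (voiced) → -a → *vega*.

vega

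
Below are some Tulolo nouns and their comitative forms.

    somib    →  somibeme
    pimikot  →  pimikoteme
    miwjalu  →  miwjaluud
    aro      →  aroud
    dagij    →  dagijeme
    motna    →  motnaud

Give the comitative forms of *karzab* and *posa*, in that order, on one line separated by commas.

karzabeme, posaud

The suffix is conditioned by the final sound: -eme when the stem ends in a consonant (*somib*, *pimikot*, *dagij*); -ud when the stem ends in a vowel (*miwjalu*, *aro*, *motna*).
The final sound of *karzab* is /b/, which is a consonant, so the suffix is -eme, giving *karzabeme*.
The final sound of *posa* is /a/, which is a vowel, so the suffix is -ud, giving *posaud*.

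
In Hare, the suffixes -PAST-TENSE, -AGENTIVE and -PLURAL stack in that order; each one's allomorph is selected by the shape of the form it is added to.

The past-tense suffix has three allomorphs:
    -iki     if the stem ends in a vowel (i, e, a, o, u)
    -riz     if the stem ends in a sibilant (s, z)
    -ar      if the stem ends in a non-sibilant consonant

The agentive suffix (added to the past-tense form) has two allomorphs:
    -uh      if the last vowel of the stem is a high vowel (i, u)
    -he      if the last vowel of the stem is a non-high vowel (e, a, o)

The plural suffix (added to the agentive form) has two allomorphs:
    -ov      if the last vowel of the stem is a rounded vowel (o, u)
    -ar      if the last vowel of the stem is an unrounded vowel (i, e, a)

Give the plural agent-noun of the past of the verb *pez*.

pezrizuhov

Since the final sound of *pez* is /z/ (a sibilant), it takes -riz, giving *pezriz*.
Since the last vowel of the past-tense form *pezriz* is /i/ (a high vowel), it takes -uh, giving *pezrizuh*.
Since the last vowel of the agentive form *pezrizuh* is /u/ (a rounded vowel), it takes -ov, giving *pezrizuhov*.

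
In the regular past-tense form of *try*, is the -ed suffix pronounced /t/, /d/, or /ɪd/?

The stem *try* ends in a voiced sound other than /d/.
The -ed suffix is realized as /ɪd/ after /t, d/; as /t/ after other voiceless consonants; and as /d/ after other voiced sounds.
So -ed on *try* is pronounced /d/.

/d/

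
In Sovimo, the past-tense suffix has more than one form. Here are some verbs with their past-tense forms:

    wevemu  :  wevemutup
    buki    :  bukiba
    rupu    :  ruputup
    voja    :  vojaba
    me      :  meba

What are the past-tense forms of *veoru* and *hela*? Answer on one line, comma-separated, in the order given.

The suffix is conditioned by the last vowel: -tup when the last vowel of the stem is a rounded vowel (*wevemu*, *rupu*); -ba when the last vowel of the stem is an unrounded vowel (*buki*, *voja*, *me*).
The last vowel of *veoru* is /u/, which is a rounded vowel, so the suffix is -tup, giving *veorutup*.
*hela* — last vowel /a/ (an unrounded vowel) → -ba → *helaba*.

veorutup, helaba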